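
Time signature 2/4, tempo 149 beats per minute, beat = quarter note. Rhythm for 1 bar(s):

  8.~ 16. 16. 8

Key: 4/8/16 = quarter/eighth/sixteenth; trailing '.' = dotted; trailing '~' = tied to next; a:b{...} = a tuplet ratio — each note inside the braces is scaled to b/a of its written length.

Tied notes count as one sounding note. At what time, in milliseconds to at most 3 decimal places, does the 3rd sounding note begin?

note 3 onset = 3/2b = 604.027ms

1. 0.0ms @ 0 + 453.02ms (9/8)
2. 453.02ms @ 9/8 + 151.007ms (3/8)
3. 604.027ms @ 3/2 + 201.342ms (1/2)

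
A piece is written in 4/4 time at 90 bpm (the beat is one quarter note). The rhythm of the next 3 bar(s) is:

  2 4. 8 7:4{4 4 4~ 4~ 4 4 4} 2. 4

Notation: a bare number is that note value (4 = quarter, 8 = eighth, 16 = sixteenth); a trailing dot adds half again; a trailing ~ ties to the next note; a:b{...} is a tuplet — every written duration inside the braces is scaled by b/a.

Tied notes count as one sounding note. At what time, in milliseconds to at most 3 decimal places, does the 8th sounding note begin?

1. 0.0ms @ 0 + 1333.333ms (2)
2. 1333.333ms @ 2 + 1000.0ms (3/2)
3. 2333.333ms @ 7/2 + 333.333ms (1/2)
4. 2666.667ms @ 4 + 380.952ms (4/7)
5. 3047.619ms @ 32/7 + 380.952ms (4/7)
6. 3428.571ms @ 36/7 + 1142.857ms (12/7)
7. 4571.429ms @ 48/7 + 380.952ms (4/7)
8. 4952.381ms @ 52/7 + 380.952ms (4/7)
9. 5333.333ms @ 8 + 2000.0ms (3)
10. 7333.333ms @ 11 + 666.667ms (1)

note 8 onset = 52/7b = 4952.381ms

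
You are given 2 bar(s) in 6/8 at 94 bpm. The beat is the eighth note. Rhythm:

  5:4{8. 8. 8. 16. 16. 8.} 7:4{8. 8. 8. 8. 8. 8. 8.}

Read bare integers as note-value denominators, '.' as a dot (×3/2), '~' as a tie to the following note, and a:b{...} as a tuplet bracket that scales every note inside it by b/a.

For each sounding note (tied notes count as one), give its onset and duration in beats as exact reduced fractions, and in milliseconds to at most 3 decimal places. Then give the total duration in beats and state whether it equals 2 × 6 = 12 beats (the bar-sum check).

1) 0.0ms=0b +765.957ms=6/5b
2) 765.957ms=6/5b +765.957ms=6/5b
3) 1531.915ms=12/5b +765.957ms=6/5b
4) 2297.872ms=18/5b +382.979ms=3/5b
5) 2680.851ms=21/5b +382.979ms=3/5b
6) 3063.83ms=24/5b +765.957ms=6/5b
7) 3829.787ms=6b +547.112ms=6/7b
8) 4376.9ms=48/7b +547.112ms=6/7b
9) 4924.012ms=54/7b +547.112ms=6/7b
10) 5471.125ms=60/7b +547.112ms=6/7b
11) 6018.237ms=66/7b +547.112ms=6/7b
12) 6565.35ms=72/7b +547.112ms=6/7b
13) 7112.462ms=78/7b +547.112ms=6/7b
Σ=12b of 12 (94bpm 6/8) — PASS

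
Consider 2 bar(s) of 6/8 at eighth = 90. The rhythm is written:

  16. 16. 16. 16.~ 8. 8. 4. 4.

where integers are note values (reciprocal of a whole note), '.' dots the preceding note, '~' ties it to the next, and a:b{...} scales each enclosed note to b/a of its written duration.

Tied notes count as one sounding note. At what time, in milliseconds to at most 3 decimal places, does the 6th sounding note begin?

1. 0.0ms @ 0 + 500.0ms (3/4)
2. 500.0ms @ 3/4 + 500.0ms (3/4)
3. 1000.0ms @ 3/2 + 500.0ms (3/4)
4. 1500.0ms @ 9/4 + 1500.0ms (9/4)
5. 3000.0ms @ 9/2 + 1000.0ms (3/2)
6. 4000.0ms @ 6 + 2000.0ms (3)
7. 6000.0ms @ 9 + 2000.0ms (3)

note 6 onset = 6b = 4000.0ms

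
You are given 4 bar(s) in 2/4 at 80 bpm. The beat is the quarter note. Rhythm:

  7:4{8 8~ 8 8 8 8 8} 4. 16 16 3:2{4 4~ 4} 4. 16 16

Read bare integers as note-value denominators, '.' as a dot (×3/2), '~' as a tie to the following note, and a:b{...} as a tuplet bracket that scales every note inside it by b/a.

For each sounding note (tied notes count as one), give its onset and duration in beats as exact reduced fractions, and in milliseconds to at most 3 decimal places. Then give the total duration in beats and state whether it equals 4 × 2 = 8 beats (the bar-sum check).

1) 0.0ms=0b +214.286ms=2/7b
2) 214.286ms=2/7b +428.571ms=4/7b
3) 642.857ms=6/7b +214.286ms=2/7b
4) 857.143ms=8/7b +214.286ms=2/7b
5) 1071.429ms=10/7b +214.286ms=2/7b
6) 1285.714ms=12/7b +214.286ms=2/7b
7) 1500.0ms=2b +1125.0ms=3/2b
8) 2625.0ms=7/2b +187.5ms=1/4b
9) 2812.5ms=15/4b +187.5ms=1/4b
10) 3000.0ms=4b +500.0ms=2/3b
11) 3500.0ms=14/3b +1000.0ms=4/3b
12) 4500.0ms=6b +1125.0ms=3/2b
13) 5625.0ms=15/2b +187.5ms=1/4b
14) 5812.5ms=31/4b +187.5ms=1/4b
Σ=8b of 8 (80bpm 2/4) — PASS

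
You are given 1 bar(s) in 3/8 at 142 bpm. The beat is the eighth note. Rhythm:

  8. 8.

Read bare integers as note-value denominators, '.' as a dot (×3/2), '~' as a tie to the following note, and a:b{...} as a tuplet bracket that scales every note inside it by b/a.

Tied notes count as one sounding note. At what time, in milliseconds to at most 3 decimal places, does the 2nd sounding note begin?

note 2 onset = 3/2b = 633.803ms

1. 0.0ms @ 0 + 633.803ms (3/2)
2. 633.803ms @ 3/2 + 633.803ms (3/2)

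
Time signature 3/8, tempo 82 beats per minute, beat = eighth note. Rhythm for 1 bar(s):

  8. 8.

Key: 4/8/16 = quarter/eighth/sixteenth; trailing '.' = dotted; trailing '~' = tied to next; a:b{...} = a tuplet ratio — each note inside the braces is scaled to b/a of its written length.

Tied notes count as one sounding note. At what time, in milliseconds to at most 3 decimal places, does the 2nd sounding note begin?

1. 0.0ms @ 0 + 1097.561ms (3/2)
2. 1097.561ms @ 3/2 + 1097.561ms (3/2)

note 2 onset = 3/2b = 1097.561ms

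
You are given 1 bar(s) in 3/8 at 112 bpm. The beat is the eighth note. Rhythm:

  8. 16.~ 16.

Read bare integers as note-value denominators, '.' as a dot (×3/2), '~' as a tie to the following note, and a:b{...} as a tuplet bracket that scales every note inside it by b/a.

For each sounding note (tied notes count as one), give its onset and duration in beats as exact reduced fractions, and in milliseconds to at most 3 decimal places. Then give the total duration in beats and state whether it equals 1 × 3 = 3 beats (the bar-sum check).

1) 0.0ms=0b +803.571ms=3/2b
2) 803.571ms=3/2b +803.571ms=3/2b
Σ=3b of 3 (112bpm 3/8) — PASS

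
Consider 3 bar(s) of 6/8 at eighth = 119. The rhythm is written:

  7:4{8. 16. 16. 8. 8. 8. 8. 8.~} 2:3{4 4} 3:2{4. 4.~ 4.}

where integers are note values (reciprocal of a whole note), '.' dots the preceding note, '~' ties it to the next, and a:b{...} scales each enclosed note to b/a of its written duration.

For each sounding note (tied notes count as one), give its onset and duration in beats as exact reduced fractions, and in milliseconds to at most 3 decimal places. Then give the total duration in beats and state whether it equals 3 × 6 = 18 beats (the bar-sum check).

1) 0.0ms=0b +432.173ms=6/7b
2) 432.173ms=6/7b +216.086ms=3/7b
3) 648.259ms=9/7b +216.086ms=3/7b
4) 864.346ms=12/7b +432.173ms=6/7b
5) 1296.519ms=18/7b +432.173ms=6/7b
6) 1728.691ms=24/7b +432.173ms=6/7b
7) 2160.864ms=30/7b +432.173ms=6/7b
8) 2593.037ms=36/7b +1944.778ms=27/7b
9) 4537.815ms=9b +1512.605ms=3b
10) 6050.42ms=12b +1008.403ms=2b
11) 7058.824ms=14b +2016.807ms=4b
Σ=18b of 18 (119bpm 6/8) — PASS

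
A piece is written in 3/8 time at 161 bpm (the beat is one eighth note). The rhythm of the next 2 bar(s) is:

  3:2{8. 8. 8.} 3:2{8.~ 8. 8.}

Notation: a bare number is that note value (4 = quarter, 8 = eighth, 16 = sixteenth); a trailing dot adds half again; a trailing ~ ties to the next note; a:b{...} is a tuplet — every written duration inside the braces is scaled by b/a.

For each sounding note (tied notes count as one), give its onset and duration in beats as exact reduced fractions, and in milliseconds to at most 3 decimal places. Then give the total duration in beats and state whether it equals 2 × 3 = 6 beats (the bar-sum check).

1) 0.0ms=0b +372.671ms=1b
2) 372.671ms=1b +372.671ms=1b
3) 745.342ms=2b +372.671ms=1b
4) 1118.012ms=3b +745.342ms=2b
5) 1863.354ms=5b +372.671ms=1b
Σ=6b of 6 (161bpm 3/8) — PASS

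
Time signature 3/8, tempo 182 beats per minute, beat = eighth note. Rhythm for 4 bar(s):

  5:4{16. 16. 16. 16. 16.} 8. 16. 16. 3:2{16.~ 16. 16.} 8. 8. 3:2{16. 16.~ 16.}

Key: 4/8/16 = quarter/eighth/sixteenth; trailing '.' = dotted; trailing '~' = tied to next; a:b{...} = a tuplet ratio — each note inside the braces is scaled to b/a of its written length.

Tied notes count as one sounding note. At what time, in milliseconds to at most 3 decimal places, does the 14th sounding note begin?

1. 0.0ms @ 0 + 197.802ms (3/5)
2. 197.802ms @ 3/5 + 197.802ms (3/5)
3. 395.604ms @ 6/5 + 197.802ms (3/5)
4. 593.407ms @ 9/5 + 197.802ms (3/5)
5. 791.209ms @ 12/5 + 197.802ms (3/5)
6. 989.011ms @ 3 + 494.505ms (3/2)
7. 1483.516ms @ 9/2 + 247.253ms (3/4)
8. 1730.769ms @ 21/4 + 247.253ms (3/4)
9. 1978.022ms @ 6 + 329.67ms (1)
10. 2307.692ms @ 7 + 164.835ms (1/2)
11. 2472.527ms @ 15/2 + 494.505ms (3/2)
12. 2967.033ms @ 9 + 494.505ms (3/2)
13. 3461.538ms @ 21/2 + 164.835ms (1/2)
14. 3626.374ms @ 11 + 329.67ms (1)

note 14 onset = 11b = 3626.374ms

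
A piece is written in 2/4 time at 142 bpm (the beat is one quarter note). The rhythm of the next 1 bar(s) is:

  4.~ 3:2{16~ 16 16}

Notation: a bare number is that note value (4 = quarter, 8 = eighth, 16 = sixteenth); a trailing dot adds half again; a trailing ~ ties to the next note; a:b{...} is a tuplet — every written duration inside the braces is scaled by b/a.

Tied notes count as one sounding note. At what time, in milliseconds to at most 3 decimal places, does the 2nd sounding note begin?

1. 0.0ms @ 0 + 774.648ms (11/6)
2. 774.648ms @ 11/6 + 70.423ms (1/6)

note 2 onset = 11/6b = 774.648ms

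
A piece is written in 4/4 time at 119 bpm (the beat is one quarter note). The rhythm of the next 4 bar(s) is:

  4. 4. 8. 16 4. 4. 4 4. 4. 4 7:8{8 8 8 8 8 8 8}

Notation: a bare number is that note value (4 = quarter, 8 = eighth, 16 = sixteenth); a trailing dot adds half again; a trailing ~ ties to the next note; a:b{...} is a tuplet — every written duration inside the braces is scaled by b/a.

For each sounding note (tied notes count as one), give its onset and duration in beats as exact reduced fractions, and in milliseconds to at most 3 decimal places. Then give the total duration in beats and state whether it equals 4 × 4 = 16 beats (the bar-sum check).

1) 0.0ms=0b +756.303ms=3/2b
2) 756.303ms=3/2b +756.303ms=3/2b
3) 1512.605ms=3b +378.151ms=3/4b
4) 1890.756ms=15/4b +126.05ms=1/4b
5) 2016.807ms=4b +756.303ms=3/2b
6) 2773.109ms=11/2b +756.303ms=3/2b
7) 3529.412ms=7b +504.202ms=1b
8) 4033.613ms=8b +756.303ms=3/2b
9) 4789.916ms=19/2b +756.303ms=3/2b
10) 5546.218ms=11b +504.202ms=1b
11) 6050.42ms=12b +288.115ms=4/7b
12) 6338.535ms=88/7b +288.115ms=4/7b
13) 6626.651ms=92/7b +288.115ms=4/7b
14) 6914.766ms=96/7b +288.115ms=4/7b
15) 7202.881ms=100/7b +288.115ms=4/7b
16) 7490.996ms=104/7b +288.115ms=4/7b
17) 7779.112ms=108/7b +288.115ms=4/7b
Σ=16b of 16 (119bpm 4/4) — PASS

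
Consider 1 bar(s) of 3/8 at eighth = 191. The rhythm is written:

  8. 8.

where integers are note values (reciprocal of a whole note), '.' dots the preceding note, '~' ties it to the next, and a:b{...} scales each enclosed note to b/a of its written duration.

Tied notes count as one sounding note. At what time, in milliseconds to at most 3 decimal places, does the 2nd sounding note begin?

1. 0.0ms @ 0 + 471.204ms (3/2)
2. 471.204ms @ 3/2 + 471.204ms (3/2)

note 2 onset = 3/2b = 471.204ms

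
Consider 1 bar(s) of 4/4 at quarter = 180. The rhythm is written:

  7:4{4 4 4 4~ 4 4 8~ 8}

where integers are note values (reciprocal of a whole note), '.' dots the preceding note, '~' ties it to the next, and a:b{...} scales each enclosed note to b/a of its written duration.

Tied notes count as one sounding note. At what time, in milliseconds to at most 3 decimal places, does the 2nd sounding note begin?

note 2 onset = 4/7b = 190.476ms

1. 0.0ms @ 0 + 190.476ms (4/7)
2. 190.476ms @ 4/7 + 190.476ms (4/7)
3. 380.952ms @ 8/7 + 190.476ms (4/7)
4. 571.429ms @ 12/7 + 380.952ms (8/7)
5. 952.381ms @ 20/7 + 190.476ms (4/7)
6. 1142.857ms @ 24/7 + 190.476ms (4/7)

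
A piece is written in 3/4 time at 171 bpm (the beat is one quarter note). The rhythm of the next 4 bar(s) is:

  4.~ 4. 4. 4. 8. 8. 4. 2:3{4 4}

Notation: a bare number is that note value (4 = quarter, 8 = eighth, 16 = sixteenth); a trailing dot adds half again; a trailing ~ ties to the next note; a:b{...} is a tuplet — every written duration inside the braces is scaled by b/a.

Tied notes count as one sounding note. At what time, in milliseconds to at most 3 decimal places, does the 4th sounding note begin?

1. 0.0ms @ 0 + 1052.632ms (3)
2. 1052.632ms @ 3 + 526.316ms (3/2)
3. 1578.947ms @ 9/2 + 526.316ms (3/2)
4. 2105.263ms @ 6 + 263.158ms (3/4)
5. 2368.421ms @ 27/4 + 263.158ms (3/4)
6. 2631.579ms @ 15/2 + 526.316ms (3/2)
7. 3157.895ms @ 9 + 526.316ms (3/2)
8. 3684.211ms @ 21/2 + 526.316ms (3/2)

note 4 onset = 6b = 2105.263ms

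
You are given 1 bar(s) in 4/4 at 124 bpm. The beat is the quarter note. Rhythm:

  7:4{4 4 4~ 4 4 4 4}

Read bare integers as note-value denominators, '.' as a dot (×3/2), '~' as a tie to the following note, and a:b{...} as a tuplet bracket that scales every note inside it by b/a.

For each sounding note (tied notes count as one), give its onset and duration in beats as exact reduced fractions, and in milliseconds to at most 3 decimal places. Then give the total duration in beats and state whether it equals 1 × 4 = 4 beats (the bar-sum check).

1) 0.0ms=0b +276.498ms=4/7b
2) 276.498ms=4/7b +276.498ms=4/7b
3) 552.995ms=8/7b +552.995ms=8/7b
4) 1105.991ms=16/7b +276.498ms=4/7b
5) 1382.488ms=20/7b +276.498ms=4/7b
6) 1658.986ms=24/7b +276.498ms=4/7b
Σ=4b of 4 (124bpm 4/4) — PASS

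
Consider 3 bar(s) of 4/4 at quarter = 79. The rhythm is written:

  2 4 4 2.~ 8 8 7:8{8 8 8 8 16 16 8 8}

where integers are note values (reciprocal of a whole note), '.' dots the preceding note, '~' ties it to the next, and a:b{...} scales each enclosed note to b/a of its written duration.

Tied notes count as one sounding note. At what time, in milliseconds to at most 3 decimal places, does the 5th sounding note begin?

1. 0.0ms @ 0 + 1518.987ms (2)
2. 1518.987ms @ 2 + 759.494ms (1)
3. 2278.481ms @ 3 + 759.494ms (1)
4. 3037.975ms @ 4 + 2658.228ms (7/2)
5. 5696.203ms @ 15/2 + 379.747ms (1/2)
6. 6075.949ms @ 8 + 433.996ms (4/7)
7. 6509.946ms @ 60/7 + 433.996ms (4/7)
8. 6943.942ms @ 64/7 + 433.996ms (4/7)
9. 7377.939ms @ 68/7 + 433.996ms (4/7)
10. 7811.935ms @ 72/7 + 216.998ms (2/7)
11. 8028.933ms @ 74/7 + 216.998ms (2/7)
12. 8245.931ms @ 76/7 + 433.996ms (4/7)
13. 8679.928ms @ 80/7 + 433.996ms (4/7)

note 5 onset = 15/2b = 5696.203ms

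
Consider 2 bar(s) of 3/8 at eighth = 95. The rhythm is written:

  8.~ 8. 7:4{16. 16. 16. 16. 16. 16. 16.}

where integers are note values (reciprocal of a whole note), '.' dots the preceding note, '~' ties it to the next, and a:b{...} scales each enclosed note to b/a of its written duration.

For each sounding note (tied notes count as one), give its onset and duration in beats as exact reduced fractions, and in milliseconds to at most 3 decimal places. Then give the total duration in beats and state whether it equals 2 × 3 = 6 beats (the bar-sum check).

1) 0.0ms=0b +1894.737ms=3b
2) 1894.737ms=3b +270.677ms=3/7b
3) 2165.414ms=24/7b +270.677ms=3/7b
4) 2436.09ms=27/7b +270.677ms=3/7b
5) 2706.767ms=30/7b +270.677ms=3/7b
6) 2977.444ms=33/7b +270.677ms=3/7b
7) 3248.12ms=36/7b +270.677ms=3/7b
8) 3518.797ms=39/7b +270.677ms=3/7b
Σ=6b of 6 (95bpm 3/8) — PASS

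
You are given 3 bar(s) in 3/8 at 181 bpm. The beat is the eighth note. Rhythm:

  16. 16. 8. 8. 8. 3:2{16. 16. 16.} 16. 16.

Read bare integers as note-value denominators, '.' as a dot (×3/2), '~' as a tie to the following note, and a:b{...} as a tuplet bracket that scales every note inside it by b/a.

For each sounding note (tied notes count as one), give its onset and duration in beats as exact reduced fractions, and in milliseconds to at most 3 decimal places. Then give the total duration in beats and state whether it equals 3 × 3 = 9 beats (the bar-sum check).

1) 0.0ms=0b +248.619ms=3/4b
2) 248.619ms=3/4b +248.619ms=3/4b
3) 497.238ms=3/2b +497.238ms=3/2b
4) 994.475ms=3b +497.238ms=3/2b
5) 1491.713ms=9/2b +497.238ms=3/2b
6) 1988.95ms=6b +165.746ms=1/2b
7) 2154.696ms=13/2b +165.746ms=1/2b
8) 2320.442ms=7b +165.746ms=1/2b
9) 2486.188ms=15/2b +248.619ms=3/4b
10) 2734.807ms=33/4b +248.619ms=3/4b
Σ=9b of 9 (181bpm 3/8) — PASS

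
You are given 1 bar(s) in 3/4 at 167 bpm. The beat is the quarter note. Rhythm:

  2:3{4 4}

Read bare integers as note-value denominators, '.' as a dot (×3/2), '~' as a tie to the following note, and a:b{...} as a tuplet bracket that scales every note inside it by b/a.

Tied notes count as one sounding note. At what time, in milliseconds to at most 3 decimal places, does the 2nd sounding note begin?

1. 0.0ms @ 0 + 538.922ms (3/2)
2. 538.922ms @ 3/2 + 538.922ms (3/2)

note 2 onset = 3/2b = 538.922ms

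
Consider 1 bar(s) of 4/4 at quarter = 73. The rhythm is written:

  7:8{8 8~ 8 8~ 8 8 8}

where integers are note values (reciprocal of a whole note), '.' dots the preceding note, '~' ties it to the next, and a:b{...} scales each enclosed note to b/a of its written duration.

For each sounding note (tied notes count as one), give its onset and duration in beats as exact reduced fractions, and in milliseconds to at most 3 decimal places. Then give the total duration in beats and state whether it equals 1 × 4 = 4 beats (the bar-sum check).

1) 0.0ms=0b +469.667ms=4/7b
2) 469.667ms=4/7b +939.335ms=8/7b
3) 1409.002ms=12/7b +939.335ms=8/7b
4) 2348.337ms=20/7b +469.667ms=4/7b
5) 2818.004ms=24/7b +469.667ms=4/7b
Σ=4b of 4 (73bpm 4/4) — PASS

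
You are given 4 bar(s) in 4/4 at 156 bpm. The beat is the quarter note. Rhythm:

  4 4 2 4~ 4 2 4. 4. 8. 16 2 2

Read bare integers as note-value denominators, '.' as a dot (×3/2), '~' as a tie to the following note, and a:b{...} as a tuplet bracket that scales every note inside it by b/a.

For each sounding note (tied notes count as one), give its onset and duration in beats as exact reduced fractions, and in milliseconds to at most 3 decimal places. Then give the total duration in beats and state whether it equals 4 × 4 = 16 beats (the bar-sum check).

1) 0.0ms=0b +384.615ms=1b
2) 384.615ms=1b +384.615ms=1b
3) 769.231ms=2b +769.231ms=2b
4) 1538.462ms=4b +769.231ms=2b
5) 2307.692ms=6b +769.231ms=2b
6) 3076.923ms=8b +576.923ms=3/2b
7) 3653.846ms=19/2b +576.923ms=3/2b
8) 4230.769ms=11b +288.462ms=3/4b
9) 4519.231ms=47/4b +96.154ms=1/4b
10) 4615.385ms=12b +769.231ms=2b
11) 5384.615ms=14b +769.231ms=2b
Σ=16b of 16 (156bpm 4/4) — PASS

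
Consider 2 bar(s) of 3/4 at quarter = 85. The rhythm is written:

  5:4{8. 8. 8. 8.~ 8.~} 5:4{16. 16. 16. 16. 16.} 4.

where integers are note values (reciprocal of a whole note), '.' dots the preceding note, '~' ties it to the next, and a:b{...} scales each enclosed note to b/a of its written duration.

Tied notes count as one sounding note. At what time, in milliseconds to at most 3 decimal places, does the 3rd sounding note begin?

note 3 onset = 6/5b = 847.059ms

1. 0.0ms @ 0 + 423.529ms (3/5)
2. 423.529ms @ 3/5 + 423.529ms (3/5)
3. 847.059ms @ 6/5 + 423.529ms (3/5)
4. 1270.588ms @ 9/5 + 1058.824ms (3/2)
5. 2329.412ms @ 33/10 + 211.765ms (3/10)
6. 2541.176ms @ 18/5 + 211.765ms (3/10)
7. 2752.941ms @ 39/10 + 211.765ms (3/10)
8. 2964.706ms @ 21/5 + 211.765ms (3/10)
9. 3176.471ms @ 9/2 + 1058.824ms (3/2)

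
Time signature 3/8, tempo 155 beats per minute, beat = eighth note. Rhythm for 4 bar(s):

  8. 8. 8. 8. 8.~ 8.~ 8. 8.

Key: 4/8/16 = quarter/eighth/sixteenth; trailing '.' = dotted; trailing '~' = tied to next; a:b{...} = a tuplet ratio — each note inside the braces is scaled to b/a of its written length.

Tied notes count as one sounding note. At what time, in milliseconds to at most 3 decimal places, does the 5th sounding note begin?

note 5 onset = 6b = 2322.581ms

1. 0.0ms @ 0 + 580.645ms (3/2)
2. 580.645ms @ 3/2 + 580.645ms (3/2)
3. 1161.29ms @ 3 + 580.645ms (3/2)
4. 1741.935ms @ 9/2 + 580.645ms (3/2)
5. 2322.581ms @ 6 + 1741.935ms (9/2)
6. 4064.516ms @ 21/2 + 580.645ms (3/2)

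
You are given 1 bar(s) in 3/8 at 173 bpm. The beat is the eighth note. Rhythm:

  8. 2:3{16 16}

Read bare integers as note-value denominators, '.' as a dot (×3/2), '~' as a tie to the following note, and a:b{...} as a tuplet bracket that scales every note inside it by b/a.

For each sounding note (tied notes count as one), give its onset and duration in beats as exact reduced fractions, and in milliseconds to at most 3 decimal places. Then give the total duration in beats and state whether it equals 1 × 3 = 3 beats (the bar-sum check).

1) 0.0ms=0b +520.231ms=3/2b
2) 520.231ms=3/2b +260.116ms=3/4b
3) 780.347ms=9/4b +260.116ms=3/4b
Σ=3b of 3 (173bpm 3/8) — PASS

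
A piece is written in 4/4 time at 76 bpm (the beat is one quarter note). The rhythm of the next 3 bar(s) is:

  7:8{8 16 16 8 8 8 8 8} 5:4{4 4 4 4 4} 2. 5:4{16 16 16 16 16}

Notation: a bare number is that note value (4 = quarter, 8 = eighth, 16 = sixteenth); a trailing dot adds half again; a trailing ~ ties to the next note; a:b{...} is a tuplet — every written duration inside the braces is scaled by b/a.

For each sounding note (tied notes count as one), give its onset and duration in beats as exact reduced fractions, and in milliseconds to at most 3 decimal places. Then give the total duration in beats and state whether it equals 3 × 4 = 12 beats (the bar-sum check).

1) 0.0ms=0b +451.128ms=4/7b
2) 451.128ms=4/7b +225.564ms=2/7b
3) 676.692ms=6/7b +225.564ms=2/7b
4) 902.256ms=8/7b +451.128ms=4/7b
5) 1353.383ms=12/7b +451.128ms=4/7b
6) 1804.511ms=16/7b +451.128ms=4/7b
7) 2255.639ms=20/7b +451.128ms=4/7b
8) 2706.767ms=24/7b +451.128ms=4/7b
9) 3157.895ms=4b +631.579ms=4/5b
10) 3789.474ms=24/5b +631.579ms=4/5b
11) 4421.053ms=28/5b +631.579ms=4/5b
12) 5052.632ms=32/5b +631.579ms=4/5b
13) 5684.211ms=36/5b +631.579ms=4/5b
14) 6315.789ms=8b +2368.421ms=3b
15) 8684.211ms=11b +157.895ms=1/5b
16) 8842.105ms=56/5b +157.895ms=1/5b
17) 9000.0ms=57/5b +157.895ms=1/5b
18) 9157.895ms=58/5b +157.895ms=1/5b
19) 9315.789ms=59/5b +157.895ms=1/5b
Σ=12b of 12 (76bpm 4/4) — PASS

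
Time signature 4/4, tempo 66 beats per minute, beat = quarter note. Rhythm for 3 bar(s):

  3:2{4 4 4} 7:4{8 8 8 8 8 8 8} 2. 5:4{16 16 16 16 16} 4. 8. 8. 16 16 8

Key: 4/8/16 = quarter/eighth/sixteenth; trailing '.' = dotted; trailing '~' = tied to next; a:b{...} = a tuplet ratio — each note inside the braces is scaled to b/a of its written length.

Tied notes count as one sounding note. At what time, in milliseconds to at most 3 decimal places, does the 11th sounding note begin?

1. 0.0ms @ 0 + 606.061ms (2/3)
2. 606.061ms @ 2/3 + 606.061ms (2/3)
3. 1212.121ms @ 4/3 + 606.061ms (2/3)
4. 1818.182ms @ 2 + 259.74ms (2/7)
5. 2077.922ms @ 16/7 + 259.74ms (2/7)
6. 2337.662ms @ 18/7 + 259.74ms (2/7)
7. 2597.403ms @ 20/7 + 259.74ms (2/7)
8. 2857.143ms @ 22/7 + 259.74ms (2/7)
9. 3116.883ms @ 24/7 + 259.74ms (2/7)
10. 3376.623ms @ 26/7 + 259.74ms (2/7)
11. 3636.364ms @ 4 + 2727.273ms (3)
12. 6363.636ms @ 7 + 181.818ms (1/5)
13. 6545.455ms @ 36/5 + 181.818ms (1/5)
14. 6727.273ms @ 37/5 + 181.818ms (1/5)
15. 6909.091ms @ 38/5 + 181.818ms (1/5)
16. 7090.909ms @ 39/5 + 181.818ms (1/5)
17. 7272.727ms @ 8 + 1363.636ms (3/2)
18. 8636.364ms @ 19/2 + 681.818ms (3/4)
19. 9318.182ms @ 41/4 + 681.818ms (3/4)
20. 10000.0ms @ 11 + 227.273ms (1/4)
21. 10227.273ms @ 45/4 + 227.273ms (1/4)
22. 10454.545ms @ 23/2 + 454.545ms (1/2)

note 11 onset = 4b = 3636.364ms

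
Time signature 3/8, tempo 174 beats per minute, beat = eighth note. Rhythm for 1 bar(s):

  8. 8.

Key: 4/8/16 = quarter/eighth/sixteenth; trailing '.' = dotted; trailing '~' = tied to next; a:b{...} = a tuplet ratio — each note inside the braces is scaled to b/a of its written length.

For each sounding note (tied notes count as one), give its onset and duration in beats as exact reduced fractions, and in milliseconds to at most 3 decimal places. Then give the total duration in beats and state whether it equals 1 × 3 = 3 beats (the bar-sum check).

1) 0.0ms=0b +517.241ms=3/2b
2) 517.241ms=3/2b +517.241ms=3/2b
Σ=3b of 3 (174bpm 3/8) — PASS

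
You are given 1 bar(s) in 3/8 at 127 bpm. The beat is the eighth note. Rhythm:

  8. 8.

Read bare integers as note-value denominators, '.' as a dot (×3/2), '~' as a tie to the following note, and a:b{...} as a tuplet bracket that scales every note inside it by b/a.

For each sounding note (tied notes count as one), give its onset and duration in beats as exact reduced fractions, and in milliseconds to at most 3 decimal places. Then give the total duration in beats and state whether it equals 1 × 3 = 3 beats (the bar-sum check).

1) 0.0ms=0b +708.661ms=3/2b
2) 708.661ms=3/2b +708.661ms=3/2b
Σ=3b of 3 (127bpm 3/8) — PASS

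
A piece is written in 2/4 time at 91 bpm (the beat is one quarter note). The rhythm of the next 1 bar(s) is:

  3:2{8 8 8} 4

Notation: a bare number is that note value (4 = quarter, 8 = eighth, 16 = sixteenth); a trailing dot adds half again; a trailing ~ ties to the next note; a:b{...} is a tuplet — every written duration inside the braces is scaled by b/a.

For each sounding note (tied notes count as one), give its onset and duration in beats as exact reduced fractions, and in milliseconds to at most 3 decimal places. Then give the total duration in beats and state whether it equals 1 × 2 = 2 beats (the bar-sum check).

1) 0.0ms=0b +219.78ms=1/3b
2) 219.78ms=1/3b +219.78ms=1/3b
3) 439.56ms=2/3b +219.78ms=1/3b
4) 659.341ms=1b +659.341ms=1b
Σ=2b of 2 (91bpm 2/4) — PASS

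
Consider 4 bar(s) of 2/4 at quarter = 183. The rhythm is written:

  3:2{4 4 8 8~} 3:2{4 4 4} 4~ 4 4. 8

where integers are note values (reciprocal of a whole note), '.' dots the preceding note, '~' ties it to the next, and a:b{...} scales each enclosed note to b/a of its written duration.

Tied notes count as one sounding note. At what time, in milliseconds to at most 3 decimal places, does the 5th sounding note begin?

1. 0.0ms @ 0 + 218.579ms (2/3)
2. 218.579ms @ 2/3 + 218.579ms (2/3)
3. 437.158ms @ 4/3 + 109.29ms (1/3)
4. 546.448ms @ 5/3 + 327.869ms (1)
5. 874.317ms @ 8/3 + 218.579ms (2/3)
6. 1092.896ms @ 10/3 + 218.579ms (2/3)
7. 1311.475ms @ 4 + 655.738ms (2)
8. 1967.213ms @ 6 + 491.803ms (3/2)
9. 2459.016ms @ 15/2 + 163.934ms (1/2)

note 5 onset = 8/3b = 874.317ms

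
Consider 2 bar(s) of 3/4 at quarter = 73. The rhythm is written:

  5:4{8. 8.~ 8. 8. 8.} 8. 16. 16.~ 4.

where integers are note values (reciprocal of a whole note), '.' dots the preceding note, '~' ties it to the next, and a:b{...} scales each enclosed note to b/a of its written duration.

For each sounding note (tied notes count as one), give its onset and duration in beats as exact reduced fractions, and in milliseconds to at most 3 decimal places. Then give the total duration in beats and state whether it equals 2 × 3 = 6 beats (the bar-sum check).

1) 0.0ms=0b +493.151ms=3/5b
2) 493.151ms=3/5b +986.301ms=6/5b
3) 1479.452ms=9/5b +493.151ms=3/5b
4) 1972.603ms=12/5b +493.151ms=3/5b
5) 2465.753ms=3b +616.438ms=3/4b
6) 3082.192ms=15/4b +308.219ms=3/8b
7) 3390.411ms=33/8b +1541.096ms=15/8b
Σ=6b of 6 (73bpm 3/4) — PASS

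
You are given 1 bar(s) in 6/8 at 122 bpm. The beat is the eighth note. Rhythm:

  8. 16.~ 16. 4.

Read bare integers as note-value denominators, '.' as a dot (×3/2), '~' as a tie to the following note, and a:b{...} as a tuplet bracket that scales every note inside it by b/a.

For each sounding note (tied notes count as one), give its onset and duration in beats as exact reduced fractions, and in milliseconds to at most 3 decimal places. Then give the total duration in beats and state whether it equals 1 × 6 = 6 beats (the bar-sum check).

1) 0.0ms=0b +737.705ms=3/2b
2) 737.705ms=3/2b +737.705ms=3/2b
3) 1475.41ms=3b +1475.41ms=3b
Σ=6b of 6 (122bpm 6/8) — PASS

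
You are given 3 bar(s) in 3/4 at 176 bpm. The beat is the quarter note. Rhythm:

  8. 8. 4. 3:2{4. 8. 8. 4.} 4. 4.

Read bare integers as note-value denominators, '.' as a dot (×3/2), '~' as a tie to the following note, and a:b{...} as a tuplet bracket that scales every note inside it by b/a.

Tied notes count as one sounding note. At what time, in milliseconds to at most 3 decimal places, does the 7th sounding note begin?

1. 0.0ms @ 0 + 255.682ms (3/4)
2. 255.682ms @ 3/4 + 255.682ms (3/4)
3. 511.364ms @ 3/2 + 511.364ms (3/2)
4. 1022.727ms @ 3 + 340.909ms (1)
5. 1363.636ms @ 4 + 170.455ms (1/2)
6. 1534.091ms @ 9/2 + 170.455ms (1/2)
7. 1704.545ms @ 5 + 340.909ms (1)
8. 2045.455ms @ 6 + 511.364ms (3/2)
9. 2556.818ms @ 15/2 + 511.364ms (3/2)

note 7 onset = 5b = 1704.545ms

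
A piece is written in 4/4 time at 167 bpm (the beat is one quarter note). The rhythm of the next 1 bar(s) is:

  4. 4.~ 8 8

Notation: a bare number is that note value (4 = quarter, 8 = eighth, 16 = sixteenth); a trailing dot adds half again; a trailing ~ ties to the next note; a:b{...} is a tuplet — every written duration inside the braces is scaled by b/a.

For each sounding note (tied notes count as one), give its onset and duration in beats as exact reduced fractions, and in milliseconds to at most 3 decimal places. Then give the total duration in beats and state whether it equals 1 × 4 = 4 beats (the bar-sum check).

1) 0.0ms=0b +538.922ms=3/2b
2) 538.922ms=3/2b +718.563ms=2b
3) 1257.485ms=7/2b +179.641ms=1/2b
Σ=4b of 4 (167bpm 4/4) — PASS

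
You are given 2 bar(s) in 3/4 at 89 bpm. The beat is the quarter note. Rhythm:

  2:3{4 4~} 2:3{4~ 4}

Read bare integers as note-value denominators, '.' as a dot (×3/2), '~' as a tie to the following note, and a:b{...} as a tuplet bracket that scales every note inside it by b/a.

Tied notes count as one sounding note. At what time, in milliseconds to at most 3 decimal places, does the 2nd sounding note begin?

note 2 onset = 3/2b = 1011.236ms

1. 0.0ms @ 0 + 1011.236ms (3/2)
2. 1011.236ms @ 3/2 + 3033.708ms (9/2)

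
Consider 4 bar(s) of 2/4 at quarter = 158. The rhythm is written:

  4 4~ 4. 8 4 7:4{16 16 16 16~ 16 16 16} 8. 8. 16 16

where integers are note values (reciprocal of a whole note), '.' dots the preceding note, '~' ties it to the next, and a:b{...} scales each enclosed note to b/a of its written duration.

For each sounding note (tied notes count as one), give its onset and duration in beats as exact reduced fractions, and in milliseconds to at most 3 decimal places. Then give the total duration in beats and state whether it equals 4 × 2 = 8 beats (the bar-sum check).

1) 0.0ms=0b +379.747ms=1b
2) 379.747ms=1b +949.367ms=5/2b
3) 1329.114ms=7/2b +189.873ms=1/2b
4) 1518.987ms=4b +379.747ms=1b
5) 1898.734ms=5b +54.25ms=1/7b
6) 1952.984ms=36/7b +54.25ms=1/7b
7) 2007.233ms=37/7b +54.25ms=1/7b
8) 2061.483ms=38/7b +108.499ms=2/7b
9) 2169.982ms=40/7b +54.25ms=1/7b
10) 2224.231ms=41/7b +54.25ms=1/7b
11) 2278.481ms=6b +284.81ms=3/4b
12) 2563.291ms=27/4b +284.81ms=3/4b
13) 2848.101ms=15/2b +94.937ms=1/4b
14) 2943.038ms=31/4b +94.937ms=1/4b
Σ=8b of 8 (158bpm 2/4) — PASS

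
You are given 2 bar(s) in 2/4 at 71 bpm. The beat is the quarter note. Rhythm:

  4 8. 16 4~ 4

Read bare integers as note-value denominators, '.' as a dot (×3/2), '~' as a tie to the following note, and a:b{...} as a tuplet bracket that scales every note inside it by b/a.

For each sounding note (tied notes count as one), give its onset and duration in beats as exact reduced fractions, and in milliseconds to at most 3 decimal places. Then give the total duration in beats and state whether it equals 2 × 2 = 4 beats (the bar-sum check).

1) 0.0ms=0b +845.07ms=1b
2) 845.07ms=1b +633.803ms=3/4b
3) 1478.873ms=7/4b +211.268ms=1/4b
4) 1690.141ms=2b +1690.141ms=2b
Σ=4b of 4 (71bpm 2/4) — PASS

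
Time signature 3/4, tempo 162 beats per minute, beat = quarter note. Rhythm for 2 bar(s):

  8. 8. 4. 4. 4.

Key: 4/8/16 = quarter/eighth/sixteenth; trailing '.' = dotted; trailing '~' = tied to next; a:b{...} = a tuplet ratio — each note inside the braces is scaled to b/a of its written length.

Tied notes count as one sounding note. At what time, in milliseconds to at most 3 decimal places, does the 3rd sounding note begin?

note 3 onset = 3/2b = 555.556ms

1. 0.0ms @ 0 + 277.778ms (3/4)
2. 277.778ms @ 3/4 + 277.778ms (3/4)
3. 555.556ms @ 3/2 + 555.556ms (3/2)
4. 1111.111ms @ 3 + 555.556ms (3/2)
5. 1666.667ms @ 9/2 + 555.556ms (3/2)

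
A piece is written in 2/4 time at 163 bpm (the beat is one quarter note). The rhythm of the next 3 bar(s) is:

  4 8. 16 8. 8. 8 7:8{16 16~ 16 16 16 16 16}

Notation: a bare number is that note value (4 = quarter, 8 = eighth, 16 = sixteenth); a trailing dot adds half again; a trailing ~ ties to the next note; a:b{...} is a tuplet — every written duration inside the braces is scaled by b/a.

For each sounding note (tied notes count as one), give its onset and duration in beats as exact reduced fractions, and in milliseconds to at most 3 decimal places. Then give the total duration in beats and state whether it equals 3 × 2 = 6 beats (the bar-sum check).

1) 0.0ms=0b +368.098ms=1b
2) 368.098ms=1b +276.074ms=3/4b
3) 644.172ms=7/4b +92.025ms=1/4b
4) 736.196ms=2b +276.074ms=3/4b
5) 1012.27ms=11/4b +276.074ms=3/4b
6) 1288.344ms=7/2b +184.049ms=1/2b
7) 1472.393ms=4b +105.171ms=2/7b
8) 1577.564ms=30/7b +210.342ms=4/7b
9) 1787.905ms=34/7b +105.171ms=2/7b
10) 1893.076ms=36/7b +105.171ms=2/7b
11) 1998.247ms=38/7b +105.171ms=2/7b
12) 2103.418ms=40/7b +105.171ms=2/7b
Σ=6b of 6 (163bpm 2/4) — PASS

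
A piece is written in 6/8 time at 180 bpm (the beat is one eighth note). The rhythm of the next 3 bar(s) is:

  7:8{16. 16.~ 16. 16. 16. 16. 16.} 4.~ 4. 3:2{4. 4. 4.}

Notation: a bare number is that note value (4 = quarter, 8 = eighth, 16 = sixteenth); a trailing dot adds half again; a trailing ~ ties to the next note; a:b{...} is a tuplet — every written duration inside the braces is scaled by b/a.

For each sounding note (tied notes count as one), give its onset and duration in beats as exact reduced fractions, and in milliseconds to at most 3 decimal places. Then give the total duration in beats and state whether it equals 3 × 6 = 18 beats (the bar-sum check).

1) 0.0ms=0b +285.714ms=6/7b
2) 285.714ms=6/7b +571.429ms=12/7b
3) 857.143ms=18/7b +285.714ms=6/7b
4) 1142.857ms=24/7b +285.714ms=6/7b
5) 1428.571ms=30/7b +285.714ms=6/7b
6) 1714.286ms=36/7b +285.714ms=6/7b
7) 2000.0ms=6b +2000.0ms=6b
8) 4000.0ms=12b +666.667ms=2b
9) 4666.667ms=14b +666.667ms=2b
10) 5333.333ms=16b +666.667ms=2b
Σ=18b of 18 (180bpm 6/8) — PASS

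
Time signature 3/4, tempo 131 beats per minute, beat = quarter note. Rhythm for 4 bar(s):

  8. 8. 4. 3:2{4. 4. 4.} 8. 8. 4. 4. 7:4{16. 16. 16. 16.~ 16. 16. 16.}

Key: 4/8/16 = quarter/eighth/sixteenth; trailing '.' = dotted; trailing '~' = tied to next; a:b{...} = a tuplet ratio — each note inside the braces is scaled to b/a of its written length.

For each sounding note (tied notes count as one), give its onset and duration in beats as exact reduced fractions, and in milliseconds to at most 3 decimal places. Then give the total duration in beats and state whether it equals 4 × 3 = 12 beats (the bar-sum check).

1) 0.0ms=0b +343.511ms=3/4b
2) 343.511ms=3/4b +343.511ms=3/4b
3) 687.023ms=3/2b +687.023ms=3/2b
4) 1374.046ms=3b +458.015ms=1b
5) 1832.061ms=4b +458.015ms=1b
6) 2290.076ms=5b +458.015ms=1b
7) 2748.092ms=6b +343.511ms=3/4b
8) 3091.603ms=27/4b +343.511ms=3/4b
9) 3435.115ms=15/2b +687.023ms=3/2b
10) 4122.137ms=9b +687.023ms=3/2b
11) 4809.16ms=21/2b +98.146ms=3/14b
12) 4907.306ms=75/7b +98.146ms=3/14b
13) 5005.453ms=153/14b +98.146ms=3/14b
14) 5103.599ms=78/7b +196.292ms=3/7b
15) 5299.891ms=81/7b +98.146ms=3/14b
16) 5398.037ms=165/14b +98.146ms=3/14b
Σ=12b of 12 (131bpm 3/4) — PASS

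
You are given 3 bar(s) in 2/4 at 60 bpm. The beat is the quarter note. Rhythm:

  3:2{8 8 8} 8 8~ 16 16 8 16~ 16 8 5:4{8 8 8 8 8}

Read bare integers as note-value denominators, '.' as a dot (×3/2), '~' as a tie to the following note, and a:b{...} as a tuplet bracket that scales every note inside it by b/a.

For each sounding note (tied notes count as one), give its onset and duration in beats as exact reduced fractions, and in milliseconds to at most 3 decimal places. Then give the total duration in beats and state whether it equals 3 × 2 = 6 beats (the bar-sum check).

1) 0.0ms=0b +333.333ms=1/3b
2) 333.333ms=1/3b +333.333ms=1/3b
3) 666.667ms=2/3b +333.333ms=1/3b
4) 1000.0ms=1b +500.0ms=1/2b
5) 1500.0ms=3/2b +750.0ms=3/4b
6) 2250.0ms=9/4b +250.0ms=1/4b
7) 2500.0ms=5/2b +500.0ms=1/2b
8) 3000.0ms=3b +500.0ms=1/2b
9) 3500.0ms=7/2b +500.0ms=1/2b
10) 4000.0ms=4b +400.0ms=2/5b
11) 4400.0ms=22/5b +400.0ms=2/5b
12) 4800.0ms=24/5b +400.0ms=2/5b
13) 5200.0ms=26/5b +400.0ms=2/5b
14) 5600.0ms=28/5b +400.0ms=2/5b
Σ=6b of 6 (60bpm 2/4) — PASS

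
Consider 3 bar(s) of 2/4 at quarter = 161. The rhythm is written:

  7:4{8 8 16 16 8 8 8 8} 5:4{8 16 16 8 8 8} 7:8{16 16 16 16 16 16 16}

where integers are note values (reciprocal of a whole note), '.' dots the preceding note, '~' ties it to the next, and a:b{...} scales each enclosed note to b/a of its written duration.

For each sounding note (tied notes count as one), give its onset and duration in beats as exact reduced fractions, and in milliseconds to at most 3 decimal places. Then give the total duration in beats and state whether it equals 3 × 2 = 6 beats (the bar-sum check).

1) 0.0ms=0b +106.477ms=2/7b
2) 106.477ms=2/7b +106.477ms=2/7b
3) 212.955ms=4/7b +53.239ms=1/7b
4) 266.193ms=5/7b +53.239ms=1/7b
5) 319.432ms=6/7b +106.477ms=2/7b
6) 425.909ms=8/7b +106.477ms=2/7b
7) 532.387ms=10/7b +106.477ms=2/7b
8) 638.864ms=12/7b +106.477ms=2/7b
9) 745.342ms=2b +149.068ms=2/5b
10) 894.41ms=12/5b +74.534ms=1/5b
11) 968.944ms=13/5b +74.534ms=1/5b
12) 1043.478ms=14/5b +149.068ms=2/5b
13) 1192.547ms=16/5b +149.068ms=2/5b
14) 1341.615ms=18/5b +149.068ms=2/5b
15) 1490.683ms=4b +106.477ms=2/7b
16) 1597.161ms=30/7b +106.477ms=2/7b
17) 1703.638ms=32/7b +106.477ms=2/7b
18) 1810.115ms=34/7b +106.477ms=2/7b
19) 1916.593ms=36/7b +106.477ms=2/7b
20) 2023.07ms=38/7b +106.477ms=2/7b
21) 2129.547ms=40/7b +106.477ms=2/7b
Σ=6b of 6 (161bpm 2/4) — PASS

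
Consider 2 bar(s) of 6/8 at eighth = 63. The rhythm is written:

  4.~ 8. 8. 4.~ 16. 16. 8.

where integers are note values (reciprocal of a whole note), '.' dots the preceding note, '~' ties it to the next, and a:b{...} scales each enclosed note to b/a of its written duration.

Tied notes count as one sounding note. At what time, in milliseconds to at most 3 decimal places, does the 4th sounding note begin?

1. 0.0ms @ 0 + 4285.714ms (9/2)
2. 4285.714ms @ 9/2 + 1428.571ms (3/2)
3. 5714.286ms @ 6 + 3571.429ms (15/4)
4. 9285.714ms @ 39/4 + 714.286ms (3/4)
5. 10000.0ms @ 21/2 + 1428.571ms (3/2)

note 4 onset = 39/4b = 9285.714ms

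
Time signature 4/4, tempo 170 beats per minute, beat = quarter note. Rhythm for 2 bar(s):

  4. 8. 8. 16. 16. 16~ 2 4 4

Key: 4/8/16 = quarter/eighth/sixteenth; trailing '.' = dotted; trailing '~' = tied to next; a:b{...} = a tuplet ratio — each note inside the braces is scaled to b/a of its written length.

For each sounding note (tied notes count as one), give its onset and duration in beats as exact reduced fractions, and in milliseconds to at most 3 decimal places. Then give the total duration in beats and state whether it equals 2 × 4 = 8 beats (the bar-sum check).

1) 0.0ms=0b +529.412ms=3/2b
2) 529.412ms=3/2b +264.706ms=3/4b
3) 794.118ms=9/4b +264.706ms=3/4b
4) 1058.824ms=3b +132.353ms=3/8b
5) 1191.176ms=27/8b +132.353ms=3/8b
6) 1323.529ms=15/4b +794.118ms=9/4b
7) 2117.647ms=6b +352.941ms=1b
8) 2470.588ms=7b +352.941ms=1b
Σ=8b of 8 (170bpm 4/4) — PASS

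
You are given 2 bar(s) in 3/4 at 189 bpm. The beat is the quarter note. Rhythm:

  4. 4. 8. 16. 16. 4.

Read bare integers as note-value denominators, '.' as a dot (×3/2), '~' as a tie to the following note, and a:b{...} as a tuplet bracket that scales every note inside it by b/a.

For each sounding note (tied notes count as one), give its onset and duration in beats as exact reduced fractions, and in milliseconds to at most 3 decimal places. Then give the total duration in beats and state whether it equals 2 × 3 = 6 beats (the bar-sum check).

1) 0.0ms=0b +476.19ms=3/2b
2) 476.19ms=3/2b +476.19ms=3/2b
3) 952.381ms=3b +238.095ms=3/4b
4) 1190.476ms=15/4b +119.048ms=3/8b
5) 1309.524ms=33/8b +119.048ms=3/8b
6) 1428.571ms=9/2b +476.19ms=3/2b
Σ=6b of 6 (189bpm 3/4) — PASS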